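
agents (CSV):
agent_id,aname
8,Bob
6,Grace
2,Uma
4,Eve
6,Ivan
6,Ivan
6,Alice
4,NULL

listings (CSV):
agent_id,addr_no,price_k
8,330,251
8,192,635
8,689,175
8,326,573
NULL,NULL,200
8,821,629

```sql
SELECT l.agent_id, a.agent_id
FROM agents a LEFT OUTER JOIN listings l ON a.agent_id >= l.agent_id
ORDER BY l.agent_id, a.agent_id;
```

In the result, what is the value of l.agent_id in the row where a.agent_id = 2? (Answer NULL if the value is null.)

NULL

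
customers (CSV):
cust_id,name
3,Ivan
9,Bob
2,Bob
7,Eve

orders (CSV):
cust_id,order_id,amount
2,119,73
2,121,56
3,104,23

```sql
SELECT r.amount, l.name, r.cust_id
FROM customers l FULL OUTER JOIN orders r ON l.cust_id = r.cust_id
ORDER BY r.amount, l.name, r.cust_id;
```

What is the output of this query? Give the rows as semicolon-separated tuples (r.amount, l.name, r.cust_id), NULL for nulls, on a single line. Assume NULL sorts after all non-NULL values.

(23, Ivan, 3); (56, Bob, 2); (73, Bob, 2); (NULL, Bob, NULL); (NULL, Eve, NULL)

FULL OUTER JOIN keeps every row from both sides; unmatched rows get NULL for the other side's columns.
Matching on l.cust_id = r.cust_id.
Matched pairs: 3; unmatched l rows kept: 2; unmatched r rows kept: 0.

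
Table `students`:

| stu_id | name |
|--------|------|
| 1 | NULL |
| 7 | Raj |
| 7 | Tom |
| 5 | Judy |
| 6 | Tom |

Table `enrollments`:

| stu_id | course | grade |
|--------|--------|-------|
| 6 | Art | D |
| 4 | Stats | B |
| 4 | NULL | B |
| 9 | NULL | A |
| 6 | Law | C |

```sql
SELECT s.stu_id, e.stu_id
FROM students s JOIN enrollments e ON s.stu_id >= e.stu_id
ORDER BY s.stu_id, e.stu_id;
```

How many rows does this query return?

14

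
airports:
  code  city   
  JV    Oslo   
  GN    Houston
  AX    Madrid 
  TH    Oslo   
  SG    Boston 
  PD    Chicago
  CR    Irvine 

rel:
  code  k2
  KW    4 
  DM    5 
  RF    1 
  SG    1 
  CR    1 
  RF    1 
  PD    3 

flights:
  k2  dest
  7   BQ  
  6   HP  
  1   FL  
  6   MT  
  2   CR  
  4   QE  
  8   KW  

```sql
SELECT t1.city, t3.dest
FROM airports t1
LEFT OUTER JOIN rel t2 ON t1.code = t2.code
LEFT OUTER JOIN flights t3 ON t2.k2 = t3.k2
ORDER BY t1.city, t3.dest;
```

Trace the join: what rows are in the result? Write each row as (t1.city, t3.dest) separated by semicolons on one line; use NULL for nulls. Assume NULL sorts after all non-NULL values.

(Boston, FL); (Chicago, NULL); (Houston, NULL); (Irvine, FL); (Madrid, NULL); (Oslo, NULL); (Oslo, NULL)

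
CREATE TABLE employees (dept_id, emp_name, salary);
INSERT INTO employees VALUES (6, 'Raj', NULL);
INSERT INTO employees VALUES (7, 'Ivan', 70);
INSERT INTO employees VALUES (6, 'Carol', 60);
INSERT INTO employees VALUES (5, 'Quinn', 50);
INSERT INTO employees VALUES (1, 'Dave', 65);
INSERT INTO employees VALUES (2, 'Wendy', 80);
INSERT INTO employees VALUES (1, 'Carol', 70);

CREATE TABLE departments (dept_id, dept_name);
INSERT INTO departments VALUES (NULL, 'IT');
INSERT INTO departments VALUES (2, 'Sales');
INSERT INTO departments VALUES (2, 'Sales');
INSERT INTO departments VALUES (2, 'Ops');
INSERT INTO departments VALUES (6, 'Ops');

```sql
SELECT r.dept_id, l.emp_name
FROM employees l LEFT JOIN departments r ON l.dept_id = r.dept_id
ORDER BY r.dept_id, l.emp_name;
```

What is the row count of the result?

LEFT JOIN keeps every row from `employees`; unmatched rows get NULL for `departments`'s columns.
Matching on l.dept_id = r.dept_id. A NULL in a compared column never satisfies the condition.
Matched pairs: 5; unmatched l rows kept: 4.
Total: 5 matched + 4 padded = 9 rows.

9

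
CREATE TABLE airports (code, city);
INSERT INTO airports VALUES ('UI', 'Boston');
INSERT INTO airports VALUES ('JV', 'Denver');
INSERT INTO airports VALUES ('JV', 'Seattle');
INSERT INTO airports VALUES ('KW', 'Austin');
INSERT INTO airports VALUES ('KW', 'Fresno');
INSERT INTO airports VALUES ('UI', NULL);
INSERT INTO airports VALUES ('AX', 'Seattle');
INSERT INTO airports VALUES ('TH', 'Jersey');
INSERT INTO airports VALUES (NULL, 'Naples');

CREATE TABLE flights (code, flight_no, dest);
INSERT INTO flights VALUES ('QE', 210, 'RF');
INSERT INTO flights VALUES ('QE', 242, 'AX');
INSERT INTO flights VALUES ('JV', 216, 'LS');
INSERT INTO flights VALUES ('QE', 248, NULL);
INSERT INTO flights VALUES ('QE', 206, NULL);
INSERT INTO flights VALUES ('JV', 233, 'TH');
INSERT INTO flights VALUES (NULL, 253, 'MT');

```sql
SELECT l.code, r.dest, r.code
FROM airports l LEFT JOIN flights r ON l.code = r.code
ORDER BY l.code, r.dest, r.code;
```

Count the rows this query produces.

LEFT JOIN keeps every row from `airports`; unmatched rows get NULL for `flights`'s columns.
Matching on l.code = r.code. A NULL in a compared column never satisfies the condition.
Matched pairs: 4; unmatched l rows kept: 7.
Total: 4 matched + 7 padded = 11 rows.

11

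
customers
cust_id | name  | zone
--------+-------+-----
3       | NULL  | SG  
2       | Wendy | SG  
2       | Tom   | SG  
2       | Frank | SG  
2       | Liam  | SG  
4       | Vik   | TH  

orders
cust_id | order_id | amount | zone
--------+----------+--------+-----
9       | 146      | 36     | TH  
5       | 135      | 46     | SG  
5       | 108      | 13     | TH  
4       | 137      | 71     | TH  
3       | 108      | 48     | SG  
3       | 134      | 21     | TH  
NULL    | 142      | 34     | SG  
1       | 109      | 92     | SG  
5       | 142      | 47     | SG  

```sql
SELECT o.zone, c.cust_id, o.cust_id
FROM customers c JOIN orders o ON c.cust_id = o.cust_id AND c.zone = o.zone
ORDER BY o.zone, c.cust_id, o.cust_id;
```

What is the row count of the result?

2

INNER JOIN keeps only pairs where the ON condition holds.
Matching on c.cust_id = o.cust_id AND c.zone = o.zone. A NULL in a compared column never satisfies the condition.
- c (cust_id=3, zone=SG) pairs with 1 row(s) of o.
- c (cust_id=2, zone=SG) has no partner → excluded.
- c (cust_id=2, zone=SG) has no partner → excluded.
- c (cust_id=2, zone=SG) has no partner → excluded.
- c (cust_id=2, zone=SG) has no partner → excluded.
- c (cust_id=4, zone=TH) pairs with 1 row(s) of o.
Total: 2 rows.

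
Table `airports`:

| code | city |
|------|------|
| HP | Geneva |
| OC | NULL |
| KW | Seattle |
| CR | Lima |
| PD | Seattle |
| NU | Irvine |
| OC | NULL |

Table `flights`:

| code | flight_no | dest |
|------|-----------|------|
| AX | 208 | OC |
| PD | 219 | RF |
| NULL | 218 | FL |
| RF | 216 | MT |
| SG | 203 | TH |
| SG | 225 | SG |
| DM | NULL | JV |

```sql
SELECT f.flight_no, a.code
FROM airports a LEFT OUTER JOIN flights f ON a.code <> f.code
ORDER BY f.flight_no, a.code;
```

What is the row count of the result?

LEFT JOIN keeps every row from `airports`; unmatched rows get NULL for `flights`'s columns.
Matching on a.code <> f.code. A NULL in a compared column never satisfies the condition.
- a (code=HP) pairs with 6 row(s) of f.
- a (code=OC) pairs with 6 row(s) of f.
- a (code=KW) pairs with 6 row(s) of f.
- a (code=CR) pairs with 6 row(s) of f.
- a (code=PD) pairs with 5 row(s) of f.
- a (code=NU) pairs with 6 row(s) of f.
- a (code=OC) pairs with 6 row(s) of f.
Total: 41 rows.

41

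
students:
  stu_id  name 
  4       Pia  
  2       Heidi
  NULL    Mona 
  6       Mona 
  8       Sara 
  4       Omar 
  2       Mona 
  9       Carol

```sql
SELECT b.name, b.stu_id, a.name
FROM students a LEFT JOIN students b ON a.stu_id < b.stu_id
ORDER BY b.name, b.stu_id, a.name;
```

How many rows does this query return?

LEFT JOIN keeps every row from `students a`; unmatched rows get NULL for `students b`'s columns.
Matching on a.stu_id < b.stu_id. A NULL in a compared column never satisfies the condition.
- a[0] stu_id=4 → 3 match(es) in b → 3 row(s).
- a[1] stu_id=2 → 5 match(es) in b → 5 row(s).
- a[2] stu_id=NULL → no match; kept with NULLs on the b side.
- a[3] stu_id=6 → 2 match(es) in b → 2 row(s).
- a[4] stu_id=8 → 1 match(es) in b → 1 row(s).
- a[5] stu_id=4 → 3 match(es) in b → 3 row(s).
- a[6] stu_id=2 → 5 match(es) in b → 5 row(s).
- a[7] stu_id=9 → no match; kept with NULLs on the b side.
Total: 19 matched + 2 padded = 21 rows.

21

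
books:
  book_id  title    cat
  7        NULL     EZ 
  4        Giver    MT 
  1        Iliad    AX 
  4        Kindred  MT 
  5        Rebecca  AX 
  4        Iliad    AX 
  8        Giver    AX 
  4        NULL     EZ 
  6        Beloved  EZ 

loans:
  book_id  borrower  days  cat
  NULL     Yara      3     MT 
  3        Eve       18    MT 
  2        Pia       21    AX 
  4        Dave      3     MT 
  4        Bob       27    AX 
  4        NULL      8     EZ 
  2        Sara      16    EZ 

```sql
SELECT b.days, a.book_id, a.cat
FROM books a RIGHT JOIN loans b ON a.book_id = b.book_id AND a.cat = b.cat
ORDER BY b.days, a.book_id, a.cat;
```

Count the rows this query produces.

8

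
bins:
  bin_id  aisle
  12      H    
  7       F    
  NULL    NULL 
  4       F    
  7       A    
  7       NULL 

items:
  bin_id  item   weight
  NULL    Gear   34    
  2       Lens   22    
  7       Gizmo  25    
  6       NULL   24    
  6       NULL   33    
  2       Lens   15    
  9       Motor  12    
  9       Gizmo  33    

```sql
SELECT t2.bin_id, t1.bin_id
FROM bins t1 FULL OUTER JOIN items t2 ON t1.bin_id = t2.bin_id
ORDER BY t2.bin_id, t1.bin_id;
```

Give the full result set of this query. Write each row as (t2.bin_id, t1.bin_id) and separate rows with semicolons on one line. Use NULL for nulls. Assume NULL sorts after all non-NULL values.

(2, NULL); (2, NULL); (6, NULL); (6, NULL); (7, 7); (7, 7); (7, 7); (9, NULL); (9, NULL); (NULL, 4); (NULL, 12); (NULL, NULL); (NULL, NULL)

FULL OUTER JOIN keeps every row from both sides; unmatched rows get NULL for the other side's columns.
Matching on t1.bin_id = t2.bin_id. A NULL in a compared column never satisfies the condition.
Matched pairs: 3; unmatched t1 rows kept: 3; unmatched t2 rows kept: 7.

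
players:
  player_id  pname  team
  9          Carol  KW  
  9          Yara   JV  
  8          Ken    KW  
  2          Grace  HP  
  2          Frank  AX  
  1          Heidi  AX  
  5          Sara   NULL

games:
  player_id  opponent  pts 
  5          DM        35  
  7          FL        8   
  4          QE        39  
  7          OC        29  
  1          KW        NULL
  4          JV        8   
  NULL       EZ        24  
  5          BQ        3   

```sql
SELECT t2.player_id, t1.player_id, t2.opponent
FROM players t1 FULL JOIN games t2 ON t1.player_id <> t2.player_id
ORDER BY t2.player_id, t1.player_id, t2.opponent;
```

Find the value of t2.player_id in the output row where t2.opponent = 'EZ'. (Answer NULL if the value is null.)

FULL OUTER JOIN keeps every row from both sides; unmatched rows get NULL for the other side's columns.
Matching on t1.player_id <> t2.player_id. A NULL in a compared column never satisfies the condition.
Matched pairs: 46; unmatched t1 rows kept: 0; unmatched t2 rows kept: 1.

NULL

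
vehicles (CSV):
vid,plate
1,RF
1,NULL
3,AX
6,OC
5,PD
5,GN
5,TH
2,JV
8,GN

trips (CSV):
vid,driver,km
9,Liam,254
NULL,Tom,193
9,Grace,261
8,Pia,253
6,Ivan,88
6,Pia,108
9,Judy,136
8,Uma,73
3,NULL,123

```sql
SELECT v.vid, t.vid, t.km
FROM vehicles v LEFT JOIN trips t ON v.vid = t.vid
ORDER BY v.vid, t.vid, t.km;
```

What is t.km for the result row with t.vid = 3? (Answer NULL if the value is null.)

123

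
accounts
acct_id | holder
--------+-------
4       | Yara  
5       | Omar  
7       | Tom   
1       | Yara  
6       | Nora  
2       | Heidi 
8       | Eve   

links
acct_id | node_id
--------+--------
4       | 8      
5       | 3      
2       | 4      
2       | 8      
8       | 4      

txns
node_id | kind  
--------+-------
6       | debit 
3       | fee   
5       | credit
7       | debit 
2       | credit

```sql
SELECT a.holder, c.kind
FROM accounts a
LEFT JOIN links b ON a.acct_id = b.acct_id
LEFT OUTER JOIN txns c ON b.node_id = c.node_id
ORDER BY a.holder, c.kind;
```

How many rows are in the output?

8

Joins associate left-to-right: accounts LEFT JOIN links on acct_id gives 8 intermediate row(s).
Then LEFT JOIN `txns c` on node_id: each of those 8 rows is kept; rows whose b.node_id has no match in c get NULL for c's columns.
Result: 8 row(s).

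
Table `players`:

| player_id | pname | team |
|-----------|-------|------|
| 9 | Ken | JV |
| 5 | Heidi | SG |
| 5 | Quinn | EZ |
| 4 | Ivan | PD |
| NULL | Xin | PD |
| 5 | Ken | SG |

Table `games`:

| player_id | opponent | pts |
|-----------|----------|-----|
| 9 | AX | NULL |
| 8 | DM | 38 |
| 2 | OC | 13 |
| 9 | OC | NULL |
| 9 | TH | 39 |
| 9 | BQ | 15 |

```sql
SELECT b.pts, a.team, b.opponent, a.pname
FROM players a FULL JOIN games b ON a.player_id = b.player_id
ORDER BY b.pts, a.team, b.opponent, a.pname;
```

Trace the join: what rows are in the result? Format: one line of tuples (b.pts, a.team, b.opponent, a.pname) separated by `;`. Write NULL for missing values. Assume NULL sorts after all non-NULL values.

(13, NULL, OC, NULL); (15, JV, BQ, Ken); (38, NULL, DM, NULL); (39, JV, TH, Ken); (NULL, EZ, NULL, Quinn); (NULL, JV, AX, Ken); (NULL, JV, OC, Ken); (NULL, PD, NULL, Ivan); (NULL, PD, NULL, Xin); (NULL, SG, NULL, Heidi); (NULL, SG, NULL, Ken)

FULL OUTER JOIN keeps every row from both sides; unmatched rows get NULL for the other side's columns.
Matching on a.player_id = b.player_id. A NULL in a compared column never satisfies the condition.
- a (player_id=9) pairs with 4 row(s) of b.
- a (player_id=5) has no partner → padded with NULL.
- a (player_id=5) has no partner → padded with NULL.
- a (player_id=4) has no partner → padded with NULL.
- a (player_id=NULL) has no partner → padded with NULL.
- a (player_id=5) has no partner → padded with NULL.
- 2 b row(s) had no a match → kept, a columns NULL.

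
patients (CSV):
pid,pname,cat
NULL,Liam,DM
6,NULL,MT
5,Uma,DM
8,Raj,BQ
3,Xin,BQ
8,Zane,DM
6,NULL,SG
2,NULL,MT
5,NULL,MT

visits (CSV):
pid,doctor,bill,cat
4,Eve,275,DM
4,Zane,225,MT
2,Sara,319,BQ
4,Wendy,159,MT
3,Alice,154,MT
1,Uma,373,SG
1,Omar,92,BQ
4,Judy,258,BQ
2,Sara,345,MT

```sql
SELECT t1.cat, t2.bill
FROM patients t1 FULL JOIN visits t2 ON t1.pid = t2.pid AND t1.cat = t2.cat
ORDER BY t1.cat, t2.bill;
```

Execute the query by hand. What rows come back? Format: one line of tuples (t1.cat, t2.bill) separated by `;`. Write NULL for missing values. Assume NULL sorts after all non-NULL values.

(BQ, NULL); (BQ, NULL); (DM, NULL); (DM, NULL); (DM, NULL); (MT, 345); (MT, NULL); (MT, NULL); (SG, NULL); (NULL, 92); (NULL, 154); (NULL, 159); (NULL, 225); (NULL, 258); (NULL, 275); (NULL, 319); (NULL, 373)

FULL OUTER JOIN keeps every row from both sides; unmatched rows get NULL for the other side's columns.
Matching on t1.pid = t2.pid AND t1.cat = t2.cat. A NULL in a compared column never satisfies the condition.
Matched pairs: 1; unmatched t1 rows kept: 8; unmatched t2 rows kept: 8.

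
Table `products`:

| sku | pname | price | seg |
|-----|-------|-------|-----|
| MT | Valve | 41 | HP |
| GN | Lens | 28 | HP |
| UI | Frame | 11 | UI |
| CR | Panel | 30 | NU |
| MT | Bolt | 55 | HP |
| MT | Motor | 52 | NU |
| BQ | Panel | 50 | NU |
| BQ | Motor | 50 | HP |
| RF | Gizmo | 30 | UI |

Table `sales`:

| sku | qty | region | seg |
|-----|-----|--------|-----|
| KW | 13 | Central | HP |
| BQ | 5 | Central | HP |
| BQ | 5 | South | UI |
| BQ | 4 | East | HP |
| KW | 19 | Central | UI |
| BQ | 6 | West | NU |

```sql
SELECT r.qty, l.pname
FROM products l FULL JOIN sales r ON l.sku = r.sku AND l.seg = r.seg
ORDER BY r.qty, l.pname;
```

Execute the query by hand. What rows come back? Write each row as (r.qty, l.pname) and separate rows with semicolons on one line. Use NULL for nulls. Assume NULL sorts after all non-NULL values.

FULL OUTER JOIN keeps every row from both sides; unmatched rows get NULL for the other side's columns.
Matching on l.sku = r.sku AND l.seg = r.seg.
Matched pairs: 3; unmatched l rows kept: 7; unmatched r rows kept: 3.

(4, Motor); (5, Motor); (5, NULL); (6, Panel); (13, NULL); (19, NULL); (NULL, Bolt); (NULL, Frame); (NULL, Gizmo); (NULL, Lens); (NULL, Motor); (NULL, Panel); (NULL, Valve)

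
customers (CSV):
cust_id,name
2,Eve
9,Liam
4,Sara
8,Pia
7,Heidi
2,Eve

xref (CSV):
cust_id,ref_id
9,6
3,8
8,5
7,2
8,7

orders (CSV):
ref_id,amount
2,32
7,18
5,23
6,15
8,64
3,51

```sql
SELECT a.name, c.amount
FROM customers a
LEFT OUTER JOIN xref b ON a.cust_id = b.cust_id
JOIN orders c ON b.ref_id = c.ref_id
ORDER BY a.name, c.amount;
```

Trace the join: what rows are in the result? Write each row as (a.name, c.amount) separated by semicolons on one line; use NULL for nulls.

Step 1 — a LEFT JOIN b on cust_id → 7 row(s).
Then INNER JOIN `orders c` on ref_id: keep only rows whose b.ref_id appears in c.

(Heidi, 32); (Liam, 15); (Pia, 18); (Pia, 23)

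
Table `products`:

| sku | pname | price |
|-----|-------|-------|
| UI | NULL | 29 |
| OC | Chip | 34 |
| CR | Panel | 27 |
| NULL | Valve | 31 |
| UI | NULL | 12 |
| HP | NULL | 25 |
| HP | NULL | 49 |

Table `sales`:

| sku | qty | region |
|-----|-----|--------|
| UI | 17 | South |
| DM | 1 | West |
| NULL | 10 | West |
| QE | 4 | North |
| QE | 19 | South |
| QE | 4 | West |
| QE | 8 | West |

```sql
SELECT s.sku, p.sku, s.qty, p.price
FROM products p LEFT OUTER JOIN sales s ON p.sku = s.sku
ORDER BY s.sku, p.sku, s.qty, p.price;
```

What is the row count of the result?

LEFT JOIN keeps every row from `products`; unmatched rows get NULL for `sales`'s columns.
Matching on p.sku = s.sku. A NULL in a compared column never satisfies the condition.
- p[0] sku=UI → 1 match(es) in s → 1 row(s).
- p[1] sku=OC → no match; kept with NULLs on the s side.
- p[2] sku=CR → no match; kept with NULLs on the s side.
- p[3] sku=NULL → no match; kept with NULLs on the s side.
- p[4] sku=UI → 1 match(es) in s → 1 row(s).
- p[5] sku=HP → no match; kept with NULLs on the s side.
- p[6] sku=HP → no match; kept with NULLs on the s side.
Total: 2 matched + 5 padded = 7 rows.

7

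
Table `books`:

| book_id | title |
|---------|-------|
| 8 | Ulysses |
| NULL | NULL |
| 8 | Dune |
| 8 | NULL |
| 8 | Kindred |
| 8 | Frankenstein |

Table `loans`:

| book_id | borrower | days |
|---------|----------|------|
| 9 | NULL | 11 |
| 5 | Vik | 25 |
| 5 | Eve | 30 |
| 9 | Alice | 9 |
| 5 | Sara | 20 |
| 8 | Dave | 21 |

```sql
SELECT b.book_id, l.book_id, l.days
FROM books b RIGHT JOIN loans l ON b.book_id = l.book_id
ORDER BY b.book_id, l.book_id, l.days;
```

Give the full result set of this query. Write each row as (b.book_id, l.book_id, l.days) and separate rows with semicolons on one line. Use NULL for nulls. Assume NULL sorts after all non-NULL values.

(8, 8, 21); (8, 8, 21); (8, 8, 21); (8, 8, 21); (8, 8, 21); (NULL, 5, 20); (NULL, 5, 25); (NULL, 5, 30); (NULL, 9, 9); (NULL, 9, 11)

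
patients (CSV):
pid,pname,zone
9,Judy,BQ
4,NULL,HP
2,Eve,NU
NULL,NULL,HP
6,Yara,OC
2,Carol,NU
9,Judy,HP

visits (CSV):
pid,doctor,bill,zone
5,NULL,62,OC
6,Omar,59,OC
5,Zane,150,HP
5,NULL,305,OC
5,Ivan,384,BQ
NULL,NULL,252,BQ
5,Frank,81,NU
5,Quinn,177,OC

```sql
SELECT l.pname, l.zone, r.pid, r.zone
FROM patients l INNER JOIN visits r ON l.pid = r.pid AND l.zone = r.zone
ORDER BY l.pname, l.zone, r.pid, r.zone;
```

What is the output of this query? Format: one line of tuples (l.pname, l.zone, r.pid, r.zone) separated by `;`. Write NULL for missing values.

(Yara, OC, 6, OC)

INNER JOIN keeps only pairs where the ON condition holds.
Matching on l.pid = r.pid AND l.zone = r.zone. A NULL in a compared column never satisfies the condition.
Matched pairs: 1.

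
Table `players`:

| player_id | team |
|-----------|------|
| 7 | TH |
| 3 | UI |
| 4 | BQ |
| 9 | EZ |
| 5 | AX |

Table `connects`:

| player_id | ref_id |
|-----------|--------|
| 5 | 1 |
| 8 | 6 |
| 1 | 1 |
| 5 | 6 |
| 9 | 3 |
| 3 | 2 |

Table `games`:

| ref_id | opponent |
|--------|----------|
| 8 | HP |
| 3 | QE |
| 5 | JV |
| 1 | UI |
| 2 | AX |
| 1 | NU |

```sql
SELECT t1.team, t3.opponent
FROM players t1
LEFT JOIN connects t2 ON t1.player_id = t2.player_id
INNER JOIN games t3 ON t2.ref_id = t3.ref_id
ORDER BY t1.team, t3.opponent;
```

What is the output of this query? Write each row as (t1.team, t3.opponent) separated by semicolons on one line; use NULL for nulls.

(AX, NU); (AX, UI); (EZ, QE); (UI, AX)

Evaluate left to right. First `players t1 LEFT JOIN connects t2` on player_id: 6 row(s).
Then INNER JOIN `games t3` on ref_id: keep only rows whose t2.ref_id appears in t3.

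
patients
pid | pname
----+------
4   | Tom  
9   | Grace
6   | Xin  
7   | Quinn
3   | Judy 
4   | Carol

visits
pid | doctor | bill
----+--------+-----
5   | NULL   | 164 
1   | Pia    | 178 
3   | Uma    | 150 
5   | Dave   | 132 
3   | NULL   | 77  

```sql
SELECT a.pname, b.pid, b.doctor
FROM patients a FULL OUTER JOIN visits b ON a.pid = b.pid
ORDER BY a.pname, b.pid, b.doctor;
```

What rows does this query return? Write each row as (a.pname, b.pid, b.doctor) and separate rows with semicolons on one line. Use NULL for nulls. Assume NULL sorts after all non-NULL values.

(Carol, NULL, NULL); (Grace, NULL, NULL); (Judy, 3, Uma); (Judy, 3, NULL); (Quinn, NULL, NULL); (Tom, NULL, NULL); (Xin, NULL, NULL); (NULL, 1, Pia); (NULL, 5, Dave); (NULL, 5, NULL)

FULL OUTER JOIN keeps every row from both sides; unmatched rows get NULL for the other side's columns.
Matching on a.pid = b.pid.
Matched pairs: 2; unmatched a rows kept: 5; unmatched b rows kept: 3.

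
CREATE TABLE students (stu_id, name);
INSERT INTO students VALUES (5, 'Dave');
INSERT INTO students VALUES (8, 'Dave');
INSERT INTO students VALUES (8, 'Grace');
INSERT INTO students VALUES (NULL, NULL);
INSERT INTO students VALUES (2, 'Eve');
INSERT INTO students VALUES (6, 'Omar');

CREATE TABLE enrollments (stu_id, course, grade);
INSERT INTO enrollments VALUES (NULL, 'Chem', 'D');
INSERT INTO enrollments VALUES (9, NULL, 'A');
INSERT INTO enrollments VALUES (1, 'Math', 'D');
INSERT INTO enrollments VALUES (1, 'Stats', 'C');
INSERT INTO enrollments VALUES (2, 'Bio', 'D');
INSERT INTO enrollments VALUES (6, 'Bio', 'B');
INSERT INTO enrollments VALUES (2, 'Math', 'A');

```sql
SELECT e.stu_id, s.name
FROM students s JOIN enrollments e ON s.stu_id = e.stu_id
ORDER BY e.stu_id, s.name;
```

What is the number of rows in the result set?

INNER JOIN keeps only pairs where the ON condition holds.
Matching on s.stu_id = e.stu_id. A NULL in a compared column never satisfies the condition.
- stu_id=5: no matching e row, dropped.
- stu_id=8: no matching e row, dropped.
- stu_id=8: no matching e row, dropped.
- stu_id=NULL: no matching e row, dropped.
- stu_id=2: 2 matching e row(s), so 2 row(s) emitted.
- stu_id=6: 1 matching e row(s), so 1 row(s) emitted.
Total: 3 rows.

3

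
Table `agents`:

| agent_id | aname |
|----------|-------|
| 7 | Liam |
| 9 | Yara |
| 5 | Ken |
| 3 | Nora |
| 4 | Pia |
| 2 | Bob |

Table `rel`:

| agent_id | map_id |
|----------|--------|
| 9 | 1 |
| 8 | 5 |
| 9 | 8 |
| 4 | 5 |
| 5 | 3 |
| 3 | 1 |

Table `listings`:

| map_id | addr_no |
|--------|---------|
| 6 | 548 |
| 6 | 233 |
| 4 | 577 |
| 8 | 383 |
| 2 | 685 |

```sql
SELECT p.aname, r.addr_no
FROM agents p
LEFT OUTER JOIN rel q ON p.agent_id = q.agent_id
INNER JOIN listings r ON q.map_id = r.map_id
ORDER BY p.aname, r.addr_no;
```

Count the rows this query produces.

Evaluate left to right. First `agents p LEFT JOIN rel q` on agent_id: 7 row(s).
Then INNER JOIN `listings r` on map_id: keep only rows whose q.map_id appears in r.
Result: 1 row(s).

1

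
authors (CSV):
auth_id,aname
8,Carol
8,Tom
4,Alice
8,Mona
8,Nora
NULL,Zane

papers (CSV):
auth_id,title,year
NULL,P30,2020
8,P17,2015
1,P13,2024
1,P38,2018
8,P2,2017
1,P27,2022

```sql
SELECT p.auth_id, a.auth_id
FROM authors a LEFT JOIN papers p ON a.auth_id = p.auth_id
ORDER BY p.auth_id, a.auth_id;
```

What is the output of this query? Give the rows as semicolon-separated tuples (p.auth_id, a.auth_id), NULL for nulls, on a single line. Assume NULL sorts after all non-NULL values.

LEFT JOIN keeps every row from `authors`; unmatched rows get NULL for `papers`'s columns.
Matching on a.auth_id = p.auth_id. A NULL in a compared column never satisfies the condition.
- auth_id=8: 2 matching p row(s), so 2 row(s) emitted.
- auth_id=8: 2 matching p row(s), so 2 row(s) emitted.
- auth_id=4: no p row matches, row kept with p columns NULL.
- auth_id=8: 2 matching p row(s), so 2 row(s) emitted.
- auth_id=8: 2 matching p row(s), so 2 row(s) emitted.
- auth_id=NULL: no p row matches, row kept with p columns NULL.
After projecting and ordering:
p.auth_id | a.auth_id
8 | 8
8 | 8
8 | 8
8 | 8
8 | 8
8 | 8
8 | 8
8 | 8
NULL | 4
NULL | NULL

(8, 8); (8, 8); (8, 8); (8, 8); (8, 8); (8, 8); (8, 8); (8, 8); (NULL, 4); (NULL, NULL)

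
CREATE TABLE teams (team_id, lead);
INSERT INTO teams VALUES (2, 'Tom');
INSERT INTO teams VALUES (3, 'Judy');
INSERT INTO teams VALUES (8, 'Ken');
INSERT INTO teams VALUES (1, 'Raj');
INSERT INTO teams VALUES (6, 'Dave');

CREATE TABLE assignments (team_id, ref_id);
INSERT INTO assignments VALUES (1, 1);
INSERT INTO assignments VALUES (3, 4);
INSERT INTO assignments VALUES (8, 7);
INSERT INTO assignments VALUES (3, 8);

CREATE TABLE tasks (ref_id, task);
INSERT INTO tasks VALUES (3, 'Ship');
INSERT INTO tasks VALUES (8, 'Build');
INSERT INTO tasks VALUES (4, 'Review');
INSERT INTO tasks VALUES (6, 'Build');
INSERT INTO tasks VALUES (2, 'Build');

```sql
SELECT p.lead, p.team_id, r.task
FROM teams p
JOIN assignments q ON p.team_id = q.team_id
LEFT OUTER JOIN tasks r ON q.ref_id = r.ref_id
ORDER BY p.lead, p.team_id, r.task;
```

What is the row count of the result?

Joins associate left-to-right: teams INNER JOIN assignments on team_id gives 4 intermediate row(s).
Then LEFT JOIN `tasks r` on ref_id: each of those 4 rows is kept; rows whose q.ref_id has no match in r get NULL for r's columns.
Result: 4 row(s).

4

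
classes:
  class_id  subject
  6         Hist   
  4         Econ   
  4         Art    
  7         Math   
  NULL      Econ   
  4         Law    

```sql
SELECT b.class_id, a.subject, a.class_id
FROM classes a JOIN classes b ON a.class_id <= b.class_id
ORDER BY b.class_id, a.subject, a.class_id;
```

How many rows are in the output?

18

INNER JOIN keeps only pairs where the ON condition holds.
Matching on a.class_id <= b.class_id. A NULL in a compared column never satisfies the condition.
- a row (class_id=6): matches 2 b row(s) → 2 output row(s).
- a row (class_id=4): matches 5 b row(s) → 5 output row(s).
- a row (class_id=4): matches 5 b row(s) → 5 output row(s).
- a row (class_id=7): matches 1 b row(s) → 1 output row(s).
- a row (class_id=NULL): no match → dropped.
- a row (class_id=4): matches 5 b row(s) → 5 output row(s).
Total: 18 rows.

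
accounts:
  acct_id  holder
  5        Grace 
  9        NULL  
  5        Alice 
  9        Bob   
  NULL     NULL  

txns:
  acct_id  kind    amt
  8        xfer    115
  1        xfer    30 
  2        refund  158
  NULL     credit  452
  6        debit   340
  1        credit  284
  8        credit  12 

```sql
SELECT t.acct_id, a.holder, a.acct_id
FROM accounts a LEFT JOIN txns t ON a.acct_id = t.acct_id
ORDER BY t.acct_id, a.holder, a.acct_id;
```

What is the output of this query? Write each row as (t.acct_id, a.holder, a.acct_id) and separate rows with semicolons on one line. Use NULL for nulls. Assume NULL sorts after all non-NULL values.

LEFT JOIN keeps every row from `accounts`; unmatched rows get NULL for `txns`'s columns.
Matching on a.acct_id = t.acct_id. A NULL in a compared column never satisfies the condition.
- a row (acct_id=5): no match → kept, t columns NULL.
- a row (acct_id=9): no match → kept, t columns NULL.
- a row (acct_id=5): no match → kept, t columns NULL.
- a row (acct_id=9): no match → kept, t columns NULL.
- a row (acct_id=NULL): no match → kept, t columns NULL.
After projecting and ordering:
t.acct_id | a.holder | a.acct_id
NULL | Alice | 5
NULL | Bob | 9
NULL | Grace | 5
NULL | NULL | 9
NULL | NULL | NULL

(NULL, Alice, 5); (NULL, Bob, 9); (NULL, Grace, 5); (NULL, NULL, 9); (NULL, NULL, NULL)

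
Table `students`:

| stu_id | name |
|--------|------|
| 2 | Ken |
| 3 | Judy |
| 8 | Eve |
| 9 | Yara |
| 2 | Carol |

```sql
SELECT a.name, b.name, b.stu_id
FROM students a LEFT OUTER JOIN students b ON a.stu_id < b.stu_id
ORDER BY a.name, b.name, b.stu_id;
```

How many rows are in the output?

10

LEFT JOIN keeps every row from `students a`; unmatched rows get NULL for `students b`'s columns.
Matching on a.stu_id < b.stu_id.
- a (stu_id=2) pairs with 3 row(s) of b.
- a (stu_id=3) pairs with 2 row(s) of b.
- a (stu_id=8) pairs with 1 row(s) of b.
- a (stu_id=9) has no partner → padded with NULL.
- a (stu_id=2) pairs with 3 row(s) of b.
Total: 9 matched + 1 padded = 10 rows.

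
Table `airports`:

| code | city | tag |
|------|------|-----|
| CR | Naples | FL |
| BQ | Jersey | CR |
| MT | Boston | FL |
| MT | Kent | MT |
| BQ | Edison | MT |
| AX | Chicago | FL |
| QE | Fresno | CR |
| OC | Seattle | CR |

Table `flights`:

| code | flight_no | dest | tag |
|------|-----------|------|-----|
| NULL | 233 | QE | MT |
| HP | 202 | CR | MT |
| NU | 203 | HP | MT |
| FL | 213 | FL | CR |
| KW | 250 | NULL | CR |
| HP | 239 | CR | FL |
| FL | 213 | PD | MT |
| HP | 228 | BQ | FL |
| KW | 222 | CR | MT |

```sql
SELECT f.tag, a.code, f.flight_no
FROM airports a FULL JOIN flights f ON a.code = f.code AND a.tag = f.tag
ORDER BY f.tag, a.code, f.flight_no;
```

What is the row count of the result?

FULL OUTER JOIN keeps every row from both sides; unmatched rows get NULL for the other side's columns.
Matching on a.code = f.code AND a.tag = f.tag. A NULL in a compared column never satisfies the condition.
Matched pairs: 0; unmatched a rows kept: 8; unmatched f rows kept: 9.
Total: 0 matched + 17 padded = 17 rows.

17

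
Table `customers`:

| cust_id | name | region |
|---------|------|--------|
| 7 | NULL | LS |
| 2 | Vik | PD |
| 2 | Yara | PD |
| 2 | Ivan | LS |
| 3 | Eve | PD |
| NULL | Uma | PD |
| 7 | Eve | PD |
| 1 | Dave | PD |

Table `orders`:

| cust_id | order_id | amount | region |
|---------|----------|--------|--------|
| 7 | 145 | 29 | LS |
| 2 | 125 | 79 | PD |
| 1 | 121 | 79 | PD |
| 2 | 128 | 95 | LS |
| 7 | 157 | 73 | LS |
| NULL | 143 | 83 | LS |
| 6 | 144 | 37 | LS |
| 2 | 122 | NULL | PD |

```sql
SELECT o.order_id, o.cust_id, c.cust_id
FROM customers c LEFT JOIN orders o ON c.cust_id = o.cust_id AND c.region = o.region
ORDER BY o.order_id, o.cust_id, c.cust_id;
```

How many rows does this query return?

LEFT JOIN keeps every row from `customers`; unmatched rows get NULL for `orders`'s columns.
Matching on c.cust_id = o.cust_id AND c.region = o.region. A NULL in a compared column never satisfies the condition.
- c row (cust_id=7, region=LS): matches 2 o row(s) → 2 output row(s).
- c row (cust_id=2, region=PD): matches 2 o row(s) → 2 output row(s).
- c row (cust_id=2, region=PD): matches 2 o row(s) → 2 output row(s).
- c row (cust_id=2, region=LS): matches 1 o row(s) → 1 output row(s).
- c row (cust_id=3, region=PD): no match → kept, o columns NULL.
- c row (cust_id=NULL, region=PD): no match → kept, o columns NULL.
- c row (cust_id=7, region=PD): no match → kept, o columns NULL.
- c row (cust_id=1, region=PD): matches 1 o row(s) → 1 output row(s).
Total: 8 matched + 3 padded = 11 rows.

11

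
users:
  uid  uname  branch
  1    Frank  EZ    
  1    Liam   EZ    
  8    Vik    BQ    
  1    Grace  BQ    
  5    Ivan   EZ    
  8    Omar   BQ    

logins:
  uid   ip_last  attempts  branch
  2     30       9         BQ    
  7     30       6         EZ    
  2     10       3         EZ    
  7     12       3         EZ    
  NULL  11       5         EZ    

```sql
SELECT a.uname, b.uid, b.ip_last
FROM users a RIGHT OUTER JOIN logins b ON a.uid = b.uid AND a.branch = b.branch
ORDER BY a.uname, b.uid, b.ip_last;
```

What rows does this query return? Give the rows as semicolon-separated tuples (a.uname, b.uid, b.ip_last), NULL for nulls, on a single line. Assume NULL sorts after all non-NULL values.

RIGHT JOIN keeps every row from `logins`; unmatched rows get NULL for `users`'s columns.
Matching on a.uid = b.uid AND a.branch = b.branch. A NULL in a compared column never satisfies the condition.
Matched pairs: 0; unmatched b rows kept: 5.

(NULL, 2, 10); (NULL, 2, 30); (NULL, 7, 12); (NULL, 7, 30); (NULL, NULL, 11)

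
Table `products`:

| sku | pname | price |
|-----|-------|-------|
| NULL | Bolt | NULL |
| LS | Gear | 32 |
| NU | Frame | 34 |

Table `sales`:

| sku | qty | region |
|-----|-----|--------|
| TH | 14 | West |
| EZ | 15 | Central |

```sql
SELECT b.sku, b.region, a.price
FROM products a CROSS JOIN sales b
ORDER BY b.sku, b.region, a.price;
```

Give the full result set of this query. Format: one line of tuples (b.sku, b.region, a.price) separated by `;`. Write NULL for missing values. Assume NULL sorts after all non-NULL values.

CROSS JOIN pairs every row of `products` with every row of `sales`: 3 × 2 = 6 rows.
After projecting and ordering:
b.sku | b.region | a.price
EZ | Central | 32
EZ | Central | 34
EZ | Central | NULL
TH | West | 32
TH | West | 34
TH | West | NULL

(EZ, Central, 32); (EZ, Central, 34); (EZ, Central, NULL); (TH, West, 32); (TH, West, 34); (TH, West, NULL)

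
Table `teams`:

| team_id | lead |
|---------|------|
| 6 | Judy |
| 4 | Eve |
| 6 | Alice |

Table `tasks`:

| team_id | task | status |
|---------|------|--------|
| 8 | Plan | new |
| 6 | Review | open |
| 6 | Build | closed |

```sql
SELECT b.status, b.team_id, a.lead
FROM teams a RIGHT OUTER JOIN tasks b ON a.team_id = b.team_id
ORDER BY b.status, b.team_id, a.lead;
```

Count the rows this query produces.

5

RIGHT JOIN keeps every row from `tasks`; unmatched rows get NULL for `teams`'s columns.
Matching on a.team_id = b.team_id.
Matched pairs: 4; unmatched b rows kept: 1.
Total: 4 matched + 1 padded = 5 rows.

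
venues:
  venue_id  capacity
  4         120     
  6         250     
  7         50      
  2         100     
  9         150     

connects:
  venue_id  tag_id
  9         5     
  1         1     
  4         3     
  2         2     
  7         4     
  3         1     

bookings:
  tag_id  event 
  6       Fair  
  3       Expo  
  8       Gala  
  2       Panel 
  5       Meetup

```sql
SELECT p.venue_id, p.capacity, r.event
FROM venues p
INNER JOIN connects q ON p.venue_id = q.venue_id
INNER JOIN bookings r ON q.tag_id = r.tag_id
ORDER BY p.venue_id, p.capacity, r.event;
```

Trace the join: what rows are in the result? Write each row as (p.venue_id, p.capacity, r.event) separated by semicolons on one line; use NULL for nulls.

(2, 100, Panel); (4, 120, Expo); (9, 150, Meetup)

Evaluate left to right. First `venues p INNER JOIN connects q` on venue_id: 4 row(s).
Then INNER JOIN `bookings r` on tag_id: keep only rows whose q.tag_id appears in r.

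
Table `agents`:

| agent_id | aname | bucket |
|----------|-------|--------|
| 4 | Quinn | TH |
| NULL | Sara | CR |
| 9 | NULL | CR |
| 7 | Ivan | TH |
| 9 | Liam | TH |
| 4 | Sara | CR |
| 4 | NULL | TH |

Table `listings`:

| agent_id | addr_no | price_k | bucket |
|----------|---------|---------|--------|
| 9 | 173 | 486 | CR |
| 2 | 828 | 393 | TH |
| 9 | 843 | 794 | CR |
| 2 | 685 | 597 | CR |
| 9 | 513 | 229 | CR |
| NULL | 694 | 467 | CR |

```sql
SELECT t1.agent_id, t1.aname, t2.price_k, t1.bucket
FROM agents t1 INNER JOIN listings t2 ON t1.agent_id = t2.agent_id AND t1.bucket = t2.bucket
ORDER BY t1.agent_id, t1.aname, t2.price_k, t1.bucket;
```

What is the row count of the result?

3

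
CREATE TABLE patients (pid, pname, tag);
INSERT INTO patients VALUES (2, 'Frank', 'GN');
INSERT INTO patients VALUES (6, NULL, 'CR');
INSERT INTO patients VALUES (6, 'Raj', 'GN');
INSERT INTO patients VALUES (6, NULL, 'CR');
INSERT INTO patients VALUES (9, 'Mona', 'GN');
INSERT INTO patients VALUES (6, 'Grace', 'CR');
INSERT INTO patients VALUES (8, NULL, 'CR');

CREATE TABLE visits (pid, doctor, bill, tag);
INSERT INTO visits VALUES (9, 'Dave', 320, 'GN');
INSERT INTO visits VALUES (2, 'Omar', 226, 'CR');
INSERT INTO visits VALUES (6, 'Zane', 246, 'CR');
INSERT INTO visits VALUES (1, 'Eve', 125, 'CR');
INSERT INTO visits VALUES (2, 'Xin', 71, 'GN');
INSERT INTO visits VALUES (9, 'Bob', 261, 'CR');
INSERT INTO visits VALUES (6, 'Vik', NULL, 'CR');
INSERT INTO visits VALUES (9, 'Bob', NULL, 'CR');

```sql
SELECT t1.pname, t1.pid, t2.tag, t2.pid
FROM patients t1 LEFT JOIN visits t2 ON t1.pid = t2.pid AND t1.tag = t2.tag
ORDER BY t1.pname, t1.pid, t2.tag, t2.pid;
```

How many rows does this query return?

10

LEFT JOIN keeps every row from `patients`; unmatched rows get NULL for `visits`'s columns.
Matching on t1.pid = t2.pid AND t1.tag = t2.tag.
Matched pairs: 8; unmatched t1 rows kept: 2.
Total: 8 matched + 2 padded = 10 rows.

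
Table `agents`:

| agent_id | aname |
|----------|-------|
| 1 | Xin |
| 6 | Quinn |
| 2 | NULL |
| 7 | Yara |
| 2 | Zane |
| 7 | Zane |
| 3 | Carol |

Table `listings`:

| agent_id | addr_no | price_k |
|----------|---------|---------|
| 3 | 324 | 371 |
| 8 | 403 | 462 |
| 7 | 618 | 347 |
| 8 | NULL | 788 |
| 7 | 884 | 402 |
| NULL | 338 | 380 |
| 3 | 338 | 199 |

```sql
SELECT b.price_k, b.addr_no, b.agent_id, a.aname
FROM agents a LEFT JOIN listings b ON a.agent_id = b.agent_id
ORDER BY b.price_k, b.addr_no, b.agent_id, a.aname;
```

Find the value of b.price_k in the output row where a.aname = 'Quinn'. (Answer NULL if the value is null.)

NULL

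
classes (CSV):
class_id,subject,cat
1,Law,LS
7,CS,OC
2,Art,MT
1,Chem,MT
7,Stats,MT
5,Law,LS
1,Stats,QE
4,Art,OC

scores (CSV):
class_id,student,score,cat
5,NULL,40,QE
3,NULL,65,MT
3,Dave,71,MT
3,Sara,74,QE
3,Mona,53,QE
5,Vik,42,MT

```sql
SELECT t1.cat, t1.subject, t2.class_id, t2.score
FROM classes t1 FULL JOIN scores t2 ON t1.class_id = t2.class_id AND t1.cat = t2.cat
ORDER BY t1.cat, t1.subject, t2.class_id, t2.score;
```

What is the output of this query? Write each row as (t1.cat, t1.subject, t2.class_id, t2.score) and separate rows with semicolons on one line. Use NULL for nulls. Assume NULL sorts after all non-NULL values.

(LS, Law, NULL, NULL); (LS, Law, NULL, NULL); (MT, Art, NULL, NULL); (MT, Chem, NULL, NULL); (MT, Stats, NULL, NULL); (OC, Art, NULL, NULL); (OC, CS, NULL, NULL); (QE, Stats, NULL, NULL); (NULL, NULL, 3, 53); (NULL, NULL, 3, 65); (NULL, NULL, 3, 71); (NULL, NULL, 3, 74); (NULL, NULL, 5, 40); (NULL, NULL, 5, 42)

FULL OUTER JOIN keeps every row from both sides; unmatched rows get NULL for the other side's columns.
Matching on t1.class_id = t2.class_id AND t1.cat = t2.cat.
- t1 row (class_id=1, cat=LS): no match → kept, t2 columns NULL.
- t1 row (class_id=7, cat=OC): no match → kept, t2 columns NULL.
- t1 row (class_id=2, cat=MT): no match → kept, t2 columns NULL.
- t1 row (class_id=1, cat=MT): no match → kept, t2 columns NULL.
- t1 row (class_id=7, cat=MT): no match → kept, t2 columns NULL.
- t1 row (class_id=5, cat=LS): no match → kept, t2 columns NULL.
- t1 row (class_id=1, cat=QE): no match → kept, t2 columns NULL.
- t1 row (class_id=4, cat=OC): no match → kept, t2 columns NULL.
- plus 6 unmatched t2 row(s), each kept with NULL t1 columns.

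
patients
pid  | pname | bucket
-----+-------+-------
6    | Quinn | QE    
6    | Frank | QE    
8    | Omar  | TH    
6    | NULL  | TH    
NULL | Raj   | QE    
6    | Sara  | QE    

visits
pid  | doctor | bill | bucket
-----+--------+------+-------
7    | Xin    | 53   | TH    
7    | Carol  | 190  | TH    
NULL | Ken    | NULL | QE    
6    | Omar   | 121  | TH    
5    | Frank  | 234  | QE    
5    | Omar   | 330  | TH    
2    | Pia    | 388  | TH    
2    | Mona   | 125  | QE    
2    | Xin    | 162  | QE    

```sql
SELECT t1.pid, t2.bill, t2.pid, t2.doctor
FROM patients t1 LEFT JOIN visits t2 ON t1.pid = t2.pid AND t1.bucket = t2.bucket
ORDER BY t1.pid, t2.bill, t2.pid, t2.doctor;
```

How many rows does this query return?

6

LEFT JOIN keeps every row from `patients`; unmatched rows get NULL for `visits`'s columns.
Matching on t1.pid = t2.pid AND t1.bucket = t2.bucket. A NULL in a compared column never satisfies the condition.
- pid=6, bucket=QE: no t2 row matches, row kept with t2 columns NULL.
- pid=6, bucket=QE: no t2 row matches, row kept with t2 columns NULL.
- pid=8, bucket=TH: no t2 row matches, row kept with t2 columns NULL.
- pid=6, bucket=TH: 1 matching t2 row(s), so 1 row(s) emitted.
- pid=NULL, bucket=QE: no t2 row matches, row kept with t2 columns NULL.
- pid=6, bucket=QE: no t2 row matches, row kept with t2 columns NULL.
Total: 1 matched + 5 padded = 6 rows.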